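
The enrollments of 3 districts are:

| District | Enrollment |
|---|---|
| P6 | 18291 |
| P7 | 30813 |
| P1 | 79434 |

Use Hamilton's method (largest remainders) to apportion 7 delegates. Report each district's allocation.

The standard divisor is 128538/7 ≈ 18362.571.
Standard quotas: P6 0.9961, P7 1.6780, P1 4.3259.
Lower quotas: P6 0, P7 1, P1 4 (sum 5, leaving 2 seats).
Remainders in descending order: P6 0.9961, P7 0.6780, P1 0.3259.
Largest remainders: P6, P7 receive the extra seats.

P6 1, P7 2, P1 4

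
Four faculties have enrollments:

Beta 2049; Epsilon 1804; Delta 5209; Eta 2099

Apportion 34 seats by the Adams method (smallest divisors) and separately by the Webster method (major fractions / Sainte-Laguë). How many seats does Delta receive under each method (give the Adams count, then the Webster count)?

15 and 16

Adams: Beta 6, Epsilon 6, Delta 15, Eta 7.
Webster: Beta 6, Epsilon 6, Delta 16, Eta 6.
Delta gets 15 under Adams and 16 under Webster.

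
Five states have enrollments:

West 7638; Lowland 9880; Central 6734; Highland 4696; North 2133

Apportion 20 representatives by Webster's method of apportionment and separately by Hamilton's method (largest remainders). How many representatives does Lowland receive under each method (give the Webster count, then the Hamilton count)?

7 and 6

Webster: West 5, Lowland 7, Central 4, Highland 3, North 1.
Hamilton: West 5, Lowland 6, Central 4, Highland 3, North 2.
Lowland gets 7 under Webster and 6 under Hamilton.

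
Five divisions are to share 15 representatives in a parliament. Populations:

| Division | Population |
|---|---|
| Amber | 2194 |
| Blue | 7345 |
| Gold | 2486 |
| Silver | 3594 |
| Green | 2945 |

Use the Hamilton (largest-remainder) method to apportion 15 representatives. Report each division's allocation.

Amber 2; Blue 6; Gold 2; Silver 3; Green 2

The standard divisor is 18564/15 ≈ 1237.6.
Standard quotas: Amber 1.7728, Blue 5.9349, Gold 2.0087, Silver 2.9040, Green 2.3796.
Lower quotas: Amber 1, Blue 5, Gold 2, Silver 2, Green 2 (sum 12, leaving 3 seats).
Remainders in descending order: Blue 0.9349, Silver 0.9040, Amber 0.7728, Green 0.3796, Gold 0.0087.
Largest remainders: Blue, Silver, Amber receive the extra seats.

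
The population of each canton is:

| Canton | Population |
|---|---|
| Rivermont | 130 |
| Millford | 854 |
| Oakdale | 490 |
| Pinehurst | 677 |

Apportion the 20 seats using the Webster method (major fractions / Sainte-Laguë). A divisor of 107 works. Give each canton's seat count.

With modified divisor 107: modified quotas Rivermont 1.215, Millford 7.981, Oakdale 4.579, Pinehurst 6.327.
Rounding to the nearest integer: Rivermont 1, Millford 8, Oakdale 5, Pinehurst 6 (total 20).

Rivermont 1, Millford 8, Oakdale 5, Pinehurst 6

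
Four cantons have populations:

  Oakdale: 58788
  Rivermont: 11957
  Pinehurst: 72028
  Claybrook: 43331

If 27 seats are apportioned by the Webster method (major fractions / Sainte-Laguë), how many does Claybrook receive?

Standard divisor 186104/27 ≈ 6892.741; standard quotas: Oakdale 8.529, Rivermont 1.735, Pinehurst 10.450, Claybrook 6.286.
Rounding to the nearest integer gives Oakdale 9, Rivermont 2, Pinehurst 10, Claybrook 6 — total 27, matching the house size, so no adjustment is needed.
Claybrook receives 6.

6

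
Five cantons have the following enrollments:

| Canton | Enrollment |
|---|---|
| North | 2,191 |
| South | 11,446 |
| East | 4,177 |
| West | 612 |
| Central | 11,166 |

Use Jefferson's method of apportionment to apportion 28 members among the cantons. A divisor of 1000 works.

With modified divisor 1000: modified quotas North 2.191, South 11.446, East 4.177, West 0.612, Central 11.166.
Rounding down: North 2, South 11, East 4, West 0, Central 11 (total 28).

North: 2; South: 11; East: 4; West: 0; Central: 11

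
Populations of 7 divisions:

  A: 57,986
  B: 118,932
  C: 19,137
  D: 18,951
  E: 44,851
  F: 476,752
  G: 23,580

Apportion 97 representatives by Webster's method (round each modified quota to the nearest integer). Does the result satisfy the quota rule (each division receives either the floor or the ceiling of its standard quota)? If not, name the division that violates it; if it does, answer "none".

F

Standard quotas: A 7.399, B 15.176, C 2.442, D 2.418, E 5.723, F 60.833, G 3.009.
Webster allocation: A 7, B 15, C 2, D 2, E 6, F 62, G 3.
F has quota 60.833 (lower 60, upper 61) but receives 62 — outside the quota interval.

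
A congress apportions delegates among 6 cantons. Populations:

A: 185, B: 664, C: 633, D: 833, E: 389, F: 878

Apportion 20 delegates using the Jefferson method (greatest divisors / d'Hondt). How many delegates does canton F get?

5

Standard divisor 3582/20 ≈ 179.1; standard quotas: A 1.033, B 3.707, C 3.534, D 4.651, E 2.172, F 4.902.
Rounding down gives 1, 3, 3, 4, 2, 4 = 17 seats, so the divisor must be adjusted.
With modified divisor 160: modified quotas A 1.156, B 4.150, C 3.956, D 5.206, E 2.431, F 5.487.
Rounding down: A 1, B 4, C 3, D 5, E 2, F 5 (total 20).
F receives 5.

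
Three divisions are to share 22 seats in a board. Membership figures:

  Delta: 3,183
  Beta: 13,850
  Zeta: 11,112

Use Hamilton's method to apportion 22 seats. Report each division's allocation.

Delta 2; Beta 11; Zeta 9

Total 28145; standard divisor 28145/22 ≈ 1279.318.
Standard quotas: Delta 2.4880, Beta 10.8261, Zeta 8.6859.
Lower quotas: Delta 2, Beta 10, Zeta 8 (sum 20, leaving 2 seats).
Remainders in descending order: Beta 0.8261, Zeta 0.6859, Delta 0.4880.
The surplus seats go to Beta, Zeta.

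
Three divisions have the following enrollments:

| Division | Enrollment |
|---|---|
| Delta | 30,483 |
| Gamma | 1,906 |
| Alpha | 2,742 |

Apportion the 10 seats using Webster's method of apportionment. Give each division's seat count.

Delta: 8, Gamma: 1, Alpha: 1

Standard divisor 35131/10 ≈ 3513.1; standard quotas: Delta 8.677, Gamma 0.543, Alpha 0.781.
Rounding to the nearest integer gives 9, 1, 1 = 11 seats, so the divisor must be adjusted.
With modified divisor 3653.96: modified quotas Delta 8.342, Gamma 0.522, Alpha 0.750.
Rounding to the nearest integer: Delta 8, Gamma 1, Alpha 1 (total 10).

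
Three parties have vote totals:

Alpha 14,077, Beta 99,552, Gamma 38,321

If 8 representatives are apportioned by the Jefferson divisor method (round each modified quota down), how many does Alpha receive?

Standard divisor 151950/8 ≈ 18993.75; standard quotas: Alpha 0.741, Beta 5.241, Gamma 2.018.
Rounding down gives 0, 5, 2 = 7 seats, so the divisor must be adjusted.
With modified divisor 15400: modified quotas Alpha 0.914, Beta 6.464, Gamma 2.488.
Rounding down: Alpha 0, Beta 6, Gamma 2 (total 8).
Alpha receives 0.

0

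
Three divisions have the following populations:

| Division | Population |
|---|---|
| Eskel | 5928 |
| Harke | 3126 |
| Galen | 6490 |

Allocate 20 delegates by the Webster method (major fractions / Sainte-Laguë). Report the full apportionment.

Eskel: 8; Harke: 4; Galen: 8

Standard divisor 15544/20 ≈ 777.2; standard quotas: Eskel 7.627, Harke 4.022, Galen 8.350.
Rounding to the nearest integer gives Eskel 8, Harke 4, Galen 8 — total 20, matching the house size, so no adjustment is needed.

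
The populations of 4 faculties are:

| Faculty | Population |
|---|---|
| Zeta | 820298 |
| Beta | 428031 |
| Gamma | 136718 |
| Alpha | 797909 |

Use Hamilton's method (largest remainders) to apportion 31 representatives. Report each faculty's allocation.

The standard divisor is 2182956/31 ≈ 70417.935.
Standard quotas: Zeta 11.6490, Beta 6.0784, Gamma 1.9415, Alpha 11.3310.
Lower quotas: Zeta 11, Beta 6, Gamma 1, Alpha 11 (sum 29, leaving 2 seats).
Remainders in descending order: Gamma 0.9415, Zeta 0.6490, Alpha 0.3310, Beta 0.0784.
Largest remainders: Gamma, Zeta receive the extra seats.

Zeta: 12; Beta: 6; Gamma: 2; Alpha: 11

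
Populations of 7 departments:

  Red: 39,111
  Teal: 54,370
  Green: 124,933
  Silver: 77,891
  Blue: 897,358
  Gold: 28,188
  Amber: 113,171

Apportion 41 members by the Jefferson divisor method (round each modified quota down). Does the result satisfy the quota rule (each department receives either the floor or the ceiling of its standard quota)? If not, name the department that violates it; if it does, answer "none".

Standard quotas: Red 1.201, Teal 1.670, Green 3.837, Silver 2.392, Blue 27.559, Gold 0.866, Amber 3.476.
Jefferson allocation: Red 1, Teal 1, Green 4, Silver 2, Blue 30, Gold 0, Amber 3.
Blue has quota 27.559 (lower 27, upper 28) but receives 30 — outside the quota interval.

Blue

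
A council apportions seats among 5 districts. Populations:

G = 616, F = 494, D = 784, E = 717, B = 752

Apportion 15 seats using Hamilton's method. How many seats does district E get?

3

The standard divisor is 3363/15 ≈ 224.2.
Standard quotas: G 2.748, F 2.203, D 3.497, E 3.198, B 3.354.
Lower quotas: G 2, F 2, D 3, E 3, B 3 (sum 13, leaving 2 seats).
Remainders in descending order: G 0.748, D 0.497, B 0.354, F 0.203, E 0.198.
The surplus seats go to G, D.
E receives 3.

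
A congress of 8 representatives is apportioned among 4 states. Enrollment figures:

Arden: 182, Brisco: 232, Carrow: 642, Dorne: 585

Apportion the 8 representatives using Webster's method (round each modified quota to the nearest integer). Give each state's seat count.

Standard divisor 1641/8 ≈ 205.125; standard quotas: Arden 0.887, Brisco 1.131, Carrow 3.130, Dorne 2.852.
Rounding to the nearest integer gives Arden 1, Brisco 1, Carrow 3, Dorne 3 — total 8, matching the house size, so no adjustment is needed.

Arden=1, Brisco=1, Carrow=3, Dorne=3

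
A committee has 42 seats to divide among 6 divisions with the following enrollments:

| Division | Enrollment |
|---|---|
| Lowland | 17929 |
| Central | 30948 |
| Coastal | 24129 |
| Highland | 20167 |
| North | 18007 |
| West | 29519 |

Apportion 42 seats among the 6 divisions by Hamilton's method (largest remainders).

Lowland=5, Central=9, Coastal=7, Highland=6, North=6, West=9

The standard divisor is 140699/42 ≈ 3349.976.
Standard quotas: Lowland 5.3520, Central 9.2383, Coastal 7.2027, Highland 6.0200, North 5.3753, West 8.8117.
Lower quotas: Lowland 5, Central 9, Coastal 7, Highland 6, North 5, West 8 (sum 40, leaving 2 seats).
Remainders in descending order: West 0.8117, North 0.3753, Lowland 0.3520, Central 0.2383, Coastal 0.2027, Highland 0.0200.
Largest remainders: West, North receive the extra seats.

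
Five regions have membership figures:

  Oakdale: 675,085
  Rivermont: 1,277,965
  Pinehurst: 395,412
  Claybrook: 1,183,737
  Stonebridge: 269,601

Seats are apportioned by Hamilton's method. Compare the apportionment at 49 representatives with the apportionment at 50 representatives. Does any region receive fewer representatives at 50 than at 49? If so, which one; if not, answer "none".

At 49 seats: Oakdale 9, Rivermont 16, Pinehurst 5, Claybrook 15, Stonebridge 4.
At 50 seats: Oakdale 9, Rivermont 17, Pinehurst 5, Claybrook 16, Stonebridge 3.
Stonebridge drops from 4 to 3.

Stonebridge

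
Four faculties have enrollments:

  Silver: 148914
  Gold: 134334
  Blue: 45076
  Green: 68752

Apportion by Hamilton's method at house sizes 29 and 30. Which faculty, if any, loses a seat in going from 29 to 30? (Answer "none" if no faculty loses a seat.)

none

At 29 seats: Silver 11, Gold 10, Blue 3, Green 5.
At 30 seats: Silver 11, Gold 10, Blue 4, Green 5.
No faculty's allocation decreased.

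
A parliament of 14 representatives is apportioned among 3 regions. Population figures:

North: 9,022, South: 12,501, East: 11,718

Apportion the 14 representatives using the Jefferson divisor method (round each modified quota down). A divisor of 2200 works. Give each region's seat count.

North 4; South 5; East 5

With modified divisor 2200: modified quotas North 4.101, South 5.682, East 5.326.
Rounding down: North 4, South 5, East 5 (total 14).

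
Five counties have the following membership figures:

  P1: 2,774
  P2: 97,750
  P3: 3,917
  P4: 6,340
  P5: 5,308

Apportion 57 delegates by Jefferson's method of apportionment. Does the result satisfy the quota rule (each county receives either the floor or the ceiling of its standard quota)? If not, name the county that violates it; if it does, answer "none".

P2

Standard quotas: P1 1.362, P2 47.996, P3 1.923, P4 3.113, P5 2.606.
Jefferson allocation: P1 1, P2 49, P3 2, P4 3, P5 2.
P2 has quota 47.996 (lower 47, upper 48) but receives 49 — outside the quota interval.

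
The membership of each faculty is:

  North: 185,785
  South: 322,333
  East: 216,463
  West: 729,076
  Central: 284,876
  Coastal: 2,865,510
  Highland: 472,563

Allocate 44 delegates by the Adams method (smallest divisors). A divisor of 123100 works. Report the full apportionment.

With modified divisor 123100: modified quotas North 1.509, South 2.618, East 1.758, West 5.923, Central 2.314, Coastal 23.278, Highland 3.839.
Rounding up: North 2, South 3, East 2, West 6, Central 3, Coastal 24, Highland 4 (total 44).

North 2, South 3, East 2, West 6, Central 3, Coastal 24, Highland 4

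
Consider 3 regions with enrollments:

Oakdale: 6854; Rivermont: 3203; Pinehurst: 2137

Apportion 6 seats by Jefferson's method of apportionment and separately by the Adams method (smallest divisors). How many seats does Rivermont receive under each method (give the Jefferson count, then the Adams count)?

1 and 2

Jefferson: Oakdale 4, Rivermont 1, Pinehurst 1.
Adams: Oakdale 3, Rivermont 2, Pinehurst 1.
Rivermont gets 1 under Jefferson and 2 under Adams.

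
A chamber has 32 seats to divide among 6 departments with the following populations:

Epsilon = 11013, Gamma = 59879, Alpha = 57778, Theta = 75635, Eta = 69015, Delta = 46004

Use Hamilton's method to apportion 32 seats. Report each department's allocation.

Epsilon=1, Gamma=6, Alpha=6, Theta=7, Eta=7, Delta=5

The standard divisor is 319324/32 ≈ 9978.875.
Standard quotas: Epsilon 1.1036, Gamma 6.0006, Alpha 5.7900, Theta 7.5795, Eta 6.9161, Delta 4.6101.
Lower quotas: Epsilon 1, Gamma 6, Alpha 5, Theta 7, Eta 6, Delta 4 (sum 29, leaving 3 seats).
Remainders in descending order: Eta 0.9161, Alpha 0.7900, Delta 0.6101, Theta 0.5795, Epsilon 0.1036, Gamma 0.0006.
The surplus seats go to Eta, Alpha, Delta.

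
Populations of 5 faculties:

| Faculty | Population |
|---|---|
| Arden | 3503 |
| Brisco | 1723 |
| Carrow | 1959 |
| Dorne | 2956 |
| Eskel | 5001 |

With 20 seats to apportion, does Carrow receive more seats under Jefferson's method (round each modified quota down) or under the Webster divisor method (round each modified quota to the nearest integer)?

Jefferson: Arden 5, Brisco 2, Carrow 2, Dorne 4, Eskel 7.
Webster: Arden 5, Brisco 2, Carrow 3, Dorne 4, Eskel 6.
Carrow gets 2 under Jefferson and 3 under Webster.

Webster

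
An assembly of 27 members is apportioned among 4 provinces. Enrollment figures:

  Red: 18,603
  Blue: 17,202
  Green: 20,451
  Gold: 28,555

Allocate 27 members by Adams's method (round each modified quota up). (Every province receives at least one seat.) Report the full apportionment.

Standard divisor 84811/27 ≈ 3141.148; standard quotas: Red 5.922, Blue 5.476, Green 6.511, Gold 9.091.
Rounding up gives 6, 6, 7, 10 = 29 seats, so the divisor must be adjusted.
With modified divisor 3420: modified quotas Red 5.439, Blue 5.030, Green 5.980, Gold 8.349.
Rounding up: Red 6, Blue 6, Green 6, Gold 9 (total 27).

Red 6, Blue 6, Green 6, Gold 9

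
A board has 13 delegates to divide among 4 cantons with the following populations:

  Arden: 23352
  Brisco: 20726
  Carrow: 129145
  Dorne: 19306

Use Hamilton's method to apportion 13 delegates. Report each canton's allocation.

Arden 2, Brisco 1, Carrow 9, Dorne 1

Total 192529; standard divisor 192529/13 ≈ 14809.923.
Standard quotas: Arden 1.5768, Brisco 1.3995, Carrow 8.7202, Dorne 1.3036.
Lower quotas: Arden 1, Brisco 1, Carrow 8, Dorne 1 (sum 11, leaving 2 seats).
Remainders in descending order: Carrow 0.7202, Arden 0.5768, Brisco 0.3995, Dorne 0.3036.
Largest remainders: Carrow, Arden receive the extra seats.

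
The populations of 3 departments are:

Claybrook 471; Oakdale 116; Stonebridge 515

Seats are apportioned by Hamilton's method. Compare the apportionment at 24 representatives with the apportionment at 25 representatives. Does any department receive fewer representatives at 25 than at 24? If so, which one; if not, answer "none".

At 24 seats: Claybrook 10, Oakdale 3, Stonebridge 11.
At 25 seats: Claybrook 11, Oakdale 2, Stonebridge 12.
Oakdale drops from 3 to 2.

Oakdale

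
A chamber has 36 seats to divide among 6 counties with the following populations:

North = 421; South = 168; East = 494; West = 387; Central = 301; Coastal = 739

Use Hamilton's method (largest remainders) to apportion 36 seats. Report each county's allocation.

Standard divisor: 2510 ÷ 36 ≈ 69.722.
Standard quotas: North 6.038, South 2.410, East 7.085, West 5.551, Central 4.317, Coastal 10.599.
Lower quotas: North 6, South 2, East 7, West 5, Central 4, Coastal 10 (sum 34, leaving 2 seats).
Remainders in descending order: Coastal 0.599, West 0.551, South 0.410, Central 0.317, East 0.085, North 0.038.
The surplus seats go to Coastal, West.

North 6, South 2, East 7, West 6, Central 4, Coastal 11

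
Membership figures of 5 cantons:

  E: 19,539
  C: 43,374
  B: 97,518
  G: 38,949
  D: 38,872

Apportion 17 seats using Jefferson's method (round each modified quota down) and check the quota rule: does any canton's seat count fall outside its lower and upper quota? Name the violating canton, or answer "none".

none

Standard quotas: E 1.394, C 3.095, B 6.958, G 2.779, D 2.774.
Jefferson allocation: E 1, C 3, B 7, G 3, D 3.
Every allocation lies between the lower and upper quota.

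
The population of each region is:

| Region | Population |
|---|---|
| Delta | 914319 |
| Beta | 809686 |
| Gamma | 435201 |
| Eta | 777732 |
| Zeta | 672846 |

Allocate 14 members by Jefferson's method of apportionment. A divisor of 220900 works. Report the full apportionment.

Delta: 4, Beta: 3, Gamma: 1, Eta: 3, Zeta: 3

With modified divisor 220900: modified quotas Delta 4.139, Beta 3.665, Gamma 1.970, Eta 3.521, Zeta 3.046.
Rounding down: Delta 4, Beta 3, Gamma 1, Eta 3, Zeta 3 (total 14).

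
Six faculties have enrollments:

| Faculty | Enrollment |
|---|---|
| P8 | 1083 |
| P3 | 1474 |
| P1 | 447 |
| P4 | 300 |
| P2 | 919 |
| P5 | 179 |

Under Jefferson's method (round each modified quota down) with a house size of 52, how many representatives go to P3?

18

Standard divisor 4402/52 ≈ 84.654; standard quotas: P8 12.793, P3 17.412, P1 5.280, P4 3.544, P2 10.856, P5 2.114.
Rounding down gives 12, 17, 5, 3, 10, 2 = 49 seats, so the divisor must be adjusted.
With modified divisor 80: modified quotas P8 13.537, P3 18.425, P1 5.588, P4 3.750, P2 11.488, P5 2.237.
Rounding down: P8 13, P3 18, P1 5, P4 3, P2 11, P5 2 (total 52).
P3 receives 18.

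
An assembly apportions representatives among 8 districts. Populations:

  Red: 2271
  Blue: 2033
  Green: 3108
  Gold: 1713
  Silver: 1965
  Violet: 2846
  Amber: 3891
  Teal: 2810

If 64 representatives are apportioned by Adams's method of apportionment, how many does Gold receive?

Standard divisor 20637/64 ≈ 322.453; standard quotas: Red 7.043, Blue 6.305, Green 9.639, Gold 5.312, Silver 6.094, Violet 8.826, Amber 12.067, Teal 8.714.
Rounding up gives 8, 7, 10, 6, 7, 9, 13, 9 = 69 seats, so the divisor must be adjusted.
With modified divisor 344: modified quotas Red 6.602, Blue 5.910, Green 9.035, Gold 4.980, Silver 5.712, Violet 8.273, Amber 11.311, Teal 8.169.
Rounding up: Red 7, Blue 6, Green 10, Gold 5, Silver 6, Violet 9, Amber 12, Teal 9 (total 64).
Gold receives 5.

5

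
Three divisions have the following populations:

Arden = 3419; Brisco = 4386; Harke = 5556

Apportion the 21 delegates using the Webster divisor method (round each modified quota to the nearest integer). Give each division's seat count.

Arden 5, Brisco 7, Harke 9

Standard divisor 13361/21 ≈ 636.238; standard quotas: Arden 5.374, Brisco 6.894, Harke 8.733.
Rounding to the nearest integer gives Arden 5, Brisco 7, Harke 9 — total 21, matching the house size, so no adjustment is needed.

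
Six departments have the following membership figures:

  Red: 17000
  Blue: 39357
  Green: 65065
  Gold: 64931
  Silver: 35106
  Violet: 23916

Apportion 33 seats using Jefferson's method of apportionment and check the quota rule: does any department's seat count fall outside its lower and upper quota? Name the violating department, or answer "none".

none

Standard quotas: Red 2.286, Blue 5.293, Green 8.750, Gold 8.732, Silver 4.721, Violet 3.216.
Jefferson allocation: Red 2, Blue 5, Green 9, Gold 9, Silver 5, Violet 3.
Every allocation lies between the lower and upper quota.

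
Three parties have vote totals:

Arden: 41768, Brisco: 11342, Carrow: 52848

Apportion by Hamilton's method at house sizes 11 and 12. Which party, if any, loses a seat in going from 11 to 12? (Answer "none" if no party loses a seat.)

none

At 11 seats: Arden 4, Brisco 1, Carrow 6.
At 12 seats: Arden 5, Brisco 1, Carrow 6.
No party's allocation decreased.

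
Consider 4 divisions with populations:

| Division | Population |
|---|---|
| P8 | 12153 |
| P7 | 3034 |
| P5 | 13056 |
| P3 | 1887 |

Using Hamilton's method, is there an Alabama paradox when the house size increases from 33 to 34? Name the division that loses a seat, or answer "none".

At 33 seats: P8 13, P7 4, P5 14, P3 2.
At 34 seats: P8 14, P7 3, P5 15, P3 2.
P7 drops from 4 to 3.

P7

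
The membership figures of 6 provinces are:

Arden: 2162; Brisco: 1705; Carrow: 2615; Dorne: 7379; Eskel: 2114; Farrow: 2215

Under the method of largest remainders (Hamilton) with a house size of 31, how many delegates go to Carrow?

Standard divisor: 18190 ÷ 31 ≈ 586.774.
Standard quotas: Arden 3.6846, Brisco 2.9057, Carrow 4.4566, Dorne 12.5755, Eskel 3.6027, Farrow 3.7749.
Lower quotas: Arden 3, Brisco 2, Carrow 4, Dorne 12, Eskel 3, Farrow 3 (sum 27, leaving 4 seats).
Remainders in descending order: Brisco 0.9057, Farrow 0.7749, Arden 0.6846, Eskel 0.6027, Dorne 0.5755, Carrow 0.4566.
Largest remainders: Brisco, Farrow, Arden, Eskel receive the extra seats.
Carrow receives 4.

4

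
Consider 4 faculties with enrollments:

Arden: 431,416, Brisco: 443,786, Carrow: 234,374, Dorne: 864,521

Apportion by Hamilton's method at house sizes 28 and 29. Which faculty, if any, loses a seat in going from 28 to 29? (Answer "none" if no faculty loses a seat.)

Carrow

At 28 seats: Arden 6, Brisco 6, Carrow 4, Dorne 12.
At 29 seats: Arden 6, Brisco 7, Carrow 3, Dorne 13.
Carrow drops from 4 to 3.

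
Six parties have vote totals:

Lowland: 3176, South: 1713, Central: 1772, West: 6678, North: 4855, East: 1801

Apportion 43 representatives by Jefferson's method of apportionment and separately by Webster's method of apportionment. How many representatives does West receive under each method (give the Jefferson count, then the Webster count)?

15 and 14

Jefferson: Lowland 7, South 3, Central 4, West 15, North 10, East 4.
Webster: Lowland 7, South 4, Central 4, West 14, North 10, East 4.
West gets 15 under Jefferson and 14 under Webster.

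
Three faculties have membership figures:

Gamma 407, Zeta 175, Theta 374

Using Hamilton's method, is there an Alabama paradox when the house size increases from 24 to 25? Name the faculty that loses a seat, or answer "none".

Zeta

At 24 seats: Gamma 10, Zeta 5, Theta 9.
At 25 seats: Gamma 11, Zeta 4, Theta 10.
Zeta drops from 5 to 4.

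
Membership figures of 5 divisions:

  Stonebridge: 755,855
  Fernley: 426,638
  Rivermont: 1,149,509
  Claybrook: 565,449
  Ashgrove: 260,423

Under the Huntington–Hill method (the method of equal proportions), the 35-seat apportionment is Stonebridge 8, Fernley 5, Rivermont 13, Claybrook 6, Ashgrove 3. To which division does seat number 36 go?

Stonebridge

Priority for the next seat is population ÷ (√(s·(s+1))).
Priorities: Stonebridge 89078.366, Fernley 77893.085, Rivermont 85207.276, Claybrook 87250.675, Ashgrove 75177.645.
Highest priority: Stonebridge.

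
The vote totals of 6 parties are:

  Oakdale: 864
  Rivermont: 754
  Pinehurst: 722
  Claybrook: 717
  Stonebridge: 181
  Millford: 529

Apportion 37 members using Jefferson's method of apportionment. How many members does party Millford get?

5

Standard divisor 3767/37 ≈ 101.811; standard quotas: Oakdale 8.486, Rivermont 7.406, Pinehurst 7.092, Claybrook 7.042, Stonebridge 1.778, Millford 5.196.
Rounding down gives 8, 7, 7, 7, 1, 5 = 35 seats, so the divisor must be adjusted.
With modified divisor 92: modified quotas Oakdale 9.391, Rivermont 8.196, Pinehurst 7.848, Claybrook 7.793, Stonebridge 1.967, Millford 5.750.
Rounding down: Oakdale 9, Rivermont 8, Pinehurst 7, Claybrook 7, Stonebridge 1, Millford 5 (total 37).
Millford receives 5.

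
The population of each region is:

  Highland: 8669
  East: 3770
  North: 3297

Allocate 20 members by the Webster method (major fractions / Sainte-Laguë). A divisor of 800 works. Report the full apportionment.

With modified divisor 800: modified quotas Highland 10.836, East 4.713, North 4.121.
Rounding to the nearest integer: Highland 11, East 5, North 4 (total 20).

Highland=11, East=5, North=4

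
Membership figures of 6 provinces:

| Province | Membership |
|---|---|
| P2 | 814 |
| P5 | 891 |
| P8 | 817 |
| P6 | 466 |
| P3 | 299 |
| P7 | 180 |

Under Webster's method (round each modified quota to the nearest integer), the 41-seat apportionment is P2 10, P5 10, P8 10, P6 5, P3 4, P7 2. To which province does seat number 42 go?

Priority for the next seat is population ÷ (current seats + 0.5).
Priorities: P2 77.524, P5 84.857, P8 77.810, P6 84.727, P3 66.444, P7 72.000.
Highest priority: P5.

P5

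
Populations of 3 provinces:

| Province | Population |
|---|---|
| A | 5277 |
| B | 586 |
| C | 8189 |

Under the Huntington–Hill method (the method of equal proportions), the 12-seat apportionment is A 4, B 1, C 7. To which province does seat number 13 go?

A

Priority for the next seat is population ÷ (√(s·(s+1))).
Priorities: A 1179.973, B 414.365, C 1094.301.
Highest priority: A.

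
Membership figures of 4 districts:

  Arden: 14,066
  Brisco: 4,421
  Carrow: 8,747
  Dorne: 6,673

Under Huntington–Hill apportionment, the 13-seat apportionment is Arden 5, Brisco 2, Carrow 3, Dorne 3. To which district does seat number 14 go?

Arden

Priority for the next seat is population ÷ (√(s·(s+1))).
Priorities: Arden 2568.088, Brisco 1804.866, Carrow 2525.041, Dorne 1926.329.
Highest priority: Arden.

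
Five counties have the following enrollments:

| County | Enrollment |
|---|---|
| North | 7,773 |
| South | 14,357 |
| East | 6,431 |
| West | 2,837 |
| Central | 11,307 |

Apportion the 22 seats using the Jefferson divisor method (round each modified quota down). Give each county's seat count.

North=4, South=8, East=3, West=1, Central=6

Standard divisor 42705/22 ≈ 1941.136; standard quotas: North 4.004, South 7.396, East 3.313, West 1.462, Central 5.825.
Rounding down gives 4, 7, 3, 1, 5 = 20 seats, so the divisor must be adjusted.
With modified divisor 1700: modified quotas North 4.572, South 8.445, East 3.783, West 1.669, Central 6.651.
Rounding down: North 4, South 8, East 3, West 1, Central 6 (total 22).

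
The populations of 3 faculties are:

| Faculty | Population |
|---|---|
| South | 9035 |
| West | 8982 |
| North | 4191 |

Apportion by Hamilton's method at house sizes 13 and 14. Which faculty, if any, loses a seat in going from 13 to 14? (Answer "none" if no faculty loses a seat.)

At 13 seats: South 5, West 5, North 3.
At 14 seats: South 6, West 6, North 2.
North drops from 3 to 2.

North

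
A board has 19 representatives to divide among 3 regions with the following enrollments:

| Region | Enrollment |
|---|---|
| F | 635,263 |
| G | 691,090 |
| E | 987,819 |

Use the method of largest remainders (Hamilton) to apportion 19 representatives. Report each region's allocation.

F: 5, G: 6, E: 8

The standard divisor is 2314172/19 ≈ 121798.526.
Standard quotas: F 5.2157, G 5.6740, E 8.1103.
Lower quotas: F 5, G 5, E 8 (sum 18, leaving 1 seat).
Remainders in descending order: G 0.6740, F 0.2157, E 0.1103.
The surplus seat goes to G.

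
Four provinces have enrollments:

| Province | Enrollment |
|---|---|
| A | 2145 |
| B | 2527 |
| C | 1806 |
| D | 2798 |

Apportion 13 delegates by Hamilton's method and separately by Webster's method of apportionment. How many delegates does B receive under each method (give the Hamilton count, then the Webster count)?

4 and 3

Hamilton: A 3, B 4, C 2, D 4.
Webster: A 3, B 3, C 3, D 4.
B gets 4 under Hamilton and 3 under Webster.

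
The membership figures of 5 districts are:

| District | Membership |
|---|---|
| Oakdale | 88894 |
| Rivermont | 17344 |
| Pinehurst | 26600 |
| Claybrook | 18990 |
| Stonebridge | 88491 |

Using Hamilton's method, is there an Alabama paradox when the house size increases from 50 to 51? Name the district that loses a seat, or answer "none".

At 50 seats: Oakdale 18, Rivermont 4, Pinehurst 6, Claybrook 4, Stonebridge 18.
At 51 seats: Oakdale 19, Rivermont 4, Pinehurst 5, Claybrook 4, Stonebridge 19.
Pinehurst drops from 6 to 5.

Pinehurst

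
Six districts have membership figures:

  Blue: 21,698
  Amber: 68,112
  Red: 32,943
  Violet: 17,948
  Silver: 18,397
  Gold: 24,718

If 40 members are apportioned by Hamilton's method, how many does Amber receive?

Total 183816; standard divisor 183816/40 ≈ 4595.4.
Standard quotas: Blue 4.7217, Amber 14.8218, Red 7.1687, Violet 3.9056, Silver 4.0034, Gold 5.3789.
Lower quotas: Blue 4, Amber 14, Red 7, Violet 3, Silver 4, Gold 5 (sum 37, leaving 3 seats).
Remainders in descending order: Violet 0.9056, Amber 0.8218, Blue 0.7217, Gold 0.3789, Red 0.1687, Silver 0.0034.
Largest remainders: Violet, Amber, Blue receive the extra seats.
Amber receives 15.

15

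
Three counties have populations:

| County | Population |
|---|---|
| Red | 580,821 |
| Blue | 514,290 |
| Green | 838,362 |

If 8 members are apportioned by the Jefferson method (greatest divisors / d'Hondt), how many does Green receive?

4

Standard divisor 1933473/8 ≈ 241684.125; standard quotas: Red 2.403, Blue 2.128, Green 3.469.
Rounding down gives 2, 2, 3 = 7 seats, so the divisor must be adjusted.
With modified divisor 201600: modified quotas Red 2.881, Blue 2.551, Green 4.159.
Rounding down: Red 2, Blue 2, Green 4 (total 8).
Green receives 4.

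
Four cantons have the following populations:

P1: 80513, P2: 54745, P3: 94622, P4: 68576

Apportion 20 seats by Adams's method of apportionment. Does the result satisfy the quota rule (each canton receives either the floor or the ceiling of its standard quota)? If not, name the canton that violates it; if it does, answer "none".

Standard quotas: P1 5.395, P2 3.669, P3 6.341, P4 4.595.
Adams allocation: P1 5, P2 4, P3 6, P4 5.
Every allocation lies between the lower and upper quota.

none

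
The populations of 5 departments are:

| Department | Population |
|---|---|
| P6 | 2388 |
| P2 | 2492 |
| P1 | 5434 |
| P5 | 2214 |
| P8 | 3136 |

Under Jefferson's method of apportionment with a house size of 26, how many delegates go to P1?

Standard divisor 15664/26 ≈ 602.462; standard quotas: P6 3.964, P2 4.136, P1 9.020, P5 3.675, P8 5.205.
Rounding down gives 3, 4, 9, 3, 5 = 24 seats, so the divisor must be adjusted.
With modified divisor 550: modified quotas P6 4.342, P2 4.531, P1 9.880, P5 4.025, P8 5.702.
Rounding down: P6 4, P2 4, P1 9, P5 4, P8 5 (total 26).
P1 receives 9.

9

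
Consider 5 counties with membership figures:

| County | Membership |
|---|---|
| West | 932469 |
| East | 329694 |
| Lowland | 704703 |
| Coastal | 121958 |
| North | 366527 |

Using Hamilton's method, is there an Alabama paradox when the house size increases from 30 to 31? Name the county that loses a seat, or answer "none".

At 30 seats: West 11, East 4, Lowland 9, Coastal 2, North 4.
At 31 seats: West 12, East 4, Lowland 9, Coastal 1, North 5.
Coastal drops from 2 to 1.

Coastal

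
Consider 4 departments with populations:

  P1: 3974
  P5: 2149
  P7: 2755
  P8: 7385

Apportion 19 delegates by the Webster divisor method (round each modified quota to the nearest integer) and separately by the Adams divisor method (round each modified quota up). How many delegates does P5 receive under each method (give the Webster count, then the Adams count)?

2 and 3

Webster: P1 5, P5 2, P7 3, P8 9.
Adams: P1 5, P5 3, P7 3, P8 8.
P5 gets 2 under Webster and 3 under Adams.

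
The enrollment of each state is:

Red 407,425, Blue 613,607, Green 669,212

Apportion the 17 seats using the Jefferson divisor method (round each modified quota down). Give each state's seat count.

Standard divisor 1690244/17 ≈ 99426.118; standard quotas: Red 4.098, Blue 6.171, Green 6.731.
Rounding down gives 4, 6, 6 = 16 seats, so the divisor must be adjusted.
With modified divisor 91600: modified quotas Red 4.448, Blue 6.699, Green 7.306.
Rounding down: Red 4, Blue 6, Green 7 (total 17).

Red=4, Blue=6, Green=7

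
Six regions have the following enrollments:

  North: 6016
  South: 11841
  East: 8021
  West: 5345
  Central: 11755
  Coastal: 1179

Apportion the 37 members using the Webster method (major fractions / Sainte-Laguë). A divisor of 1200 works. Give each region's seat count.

With modified divisor 1200: modified quotas North 5.013, South 9.867, East 6.684, West 4.454, Central 9.796, Coastal 0.983.
Rounding to the nearest integer: North 5, South 10, East 7, West 4, Central 10, Coastal 1 (total 37).

North: 5; South: 10; East: 7; West: 4; Central: 10; Coastal: 1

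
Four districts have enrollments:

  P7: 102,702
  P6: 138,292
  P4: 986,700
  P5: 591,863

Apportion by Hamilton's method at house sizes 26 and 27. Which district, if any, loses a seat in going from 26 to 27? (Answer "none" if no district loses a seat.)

P7

At 26 seats: P7 2, P6 2, P4 14, P5 8.
At 27 seats: P7 1, P6 2, P4 15, P5 9.
P7 drops from 2 to 1.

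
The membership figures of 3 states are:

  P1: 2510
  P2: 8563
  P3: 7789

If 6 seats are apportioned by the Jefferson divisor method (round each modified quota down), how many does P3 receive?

3

Standard divisor 18862/6 ≈ 3143.667; standard quotas: P1 0.798, P2 2.724, P3 2.478.
Rounding down gives 0, 2, 2 = 4 seats, so the divisor must be adjusted.
With modified divisor 2570.43: modified quotas P1 0.976, P2 3.331, P3 3.030.
Rounding down: P1 0, P2 3, P3 3 (total 6).
P3 receives 3.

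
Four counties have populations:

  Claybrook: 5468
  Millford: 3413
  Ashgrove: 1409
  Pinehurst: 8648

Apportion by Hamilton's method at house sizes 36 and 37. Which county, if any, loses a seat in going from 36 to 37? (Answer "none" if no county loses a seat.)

At 36 seats: Claybrook 10, Millford 7, Ashgrove 3, Pinehurst 16.
At 37 seats: Claybrook 11, Millford 6, Ashgrove 3, Pinehurst 17.
Millford drops from 7 to 6.

Millford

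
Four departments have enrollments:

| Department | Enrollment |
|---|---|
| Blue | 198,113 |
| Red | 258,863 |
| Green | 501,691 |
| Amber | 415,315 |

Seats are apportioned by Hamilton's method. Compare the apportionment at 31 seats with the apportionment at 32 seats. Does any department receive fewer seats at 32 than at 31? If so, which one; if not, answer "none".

At 31 seats: Blue 5, Red 6, Green 11, Amber 9.
At 32 seats: Blue 4, Red 6, Green 12, Amber 10.
Blue drops from 5 to 4.

Blue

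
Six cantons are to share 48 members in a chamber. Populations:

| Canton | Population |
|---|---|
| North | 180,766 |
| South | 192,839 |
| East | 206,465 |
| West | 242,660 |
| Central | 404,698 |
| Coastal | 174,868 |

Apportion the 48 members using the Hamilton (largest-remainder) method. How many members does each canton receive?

North 6, South 7, East 7, West 8, Central 14, Coastal 6

Standard divisor: 1402296 ÷ 48 ≈ 29214.5.
Standard quotas: North 6.1875, South 6.6008, East 7.0672, West 8.3061, Central 13.8526, Coastal 5.9857.
Lower quotas: North 6, South 6, East 7, West 8, Central 13, Coastal 5 (sum 45, leaving 3 seats).
Remainders in descending order: Coastal 0.9857, Central 0.8526, South 0.6008, West 0.3061, North 0.1875, East 0.0672.
The surplus seats go to Coastal, Central, South.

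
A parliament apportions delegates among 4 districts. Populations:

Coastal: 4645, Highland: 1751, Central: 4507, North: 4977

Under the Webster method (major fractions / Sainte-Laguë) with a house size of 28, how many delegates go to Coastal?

8

Standard divisor 15880/28 ≈ 567.143; standard quotas: Coastal 8.190, Highland 3.087, Central 7.947, North 8.776.
Rounding to the nearest integer gives Coastal 8, Highland 3, Central 8, North 9 — total 28, matching the house size, so no adjustment is needed.
Coastal receives 8.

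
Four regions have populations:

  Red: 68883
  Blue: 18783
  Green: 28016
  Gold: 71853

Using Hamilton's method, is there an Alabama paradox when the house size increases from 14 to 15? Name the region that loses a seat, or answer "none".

Blue

At 14 seats: Red 5, Blue 2, Green 2, Gold 5.
At 15 seats: Red 6, Blue 1, Green 2, Gold 6.
Blue drops from 2 to 1.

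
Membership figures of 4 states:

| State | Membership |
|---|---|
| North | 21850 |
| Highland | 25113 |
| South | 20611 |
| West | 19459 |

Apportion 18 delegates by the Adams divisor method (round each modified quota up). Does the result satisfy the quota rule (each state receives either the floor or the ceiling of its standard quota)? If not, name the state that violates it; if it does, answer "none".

none

Standard quotas: North 4.519, Highland 5.194, South 4.263, West 4.024.
Adams allocation: North 5, Highland 5, South 4, West 4.
Every allocation lies between the lower and upper quota.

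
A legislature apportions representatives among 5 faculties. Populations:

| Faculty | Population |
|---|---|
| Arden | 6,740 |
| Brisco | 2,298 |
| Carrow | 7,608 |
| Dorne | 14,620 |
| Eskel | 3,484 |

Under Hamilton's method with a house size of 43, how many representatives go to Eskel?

Total 34750; standard divisor 34750/43 ≈ 808.14.
Standard quotas: Arden 8.3401, Brisco 2.8436, Carrow 9.4142, Dorne 18.0909, Eskel 4.3111.
Lower quotas: Arden 8, Brisco 2, Carrow 9, Dorne 18, Eskel 4 (sum 41, leaving 2 seats).
Remainders in descending order: Brisco 0.8436, Carrow 0.4142, Arden 0.3401, Eskel 0.3111, Dorne 0.0909.
The surplus seats go to Brisco, Carrow.
Eskel receives 4.

4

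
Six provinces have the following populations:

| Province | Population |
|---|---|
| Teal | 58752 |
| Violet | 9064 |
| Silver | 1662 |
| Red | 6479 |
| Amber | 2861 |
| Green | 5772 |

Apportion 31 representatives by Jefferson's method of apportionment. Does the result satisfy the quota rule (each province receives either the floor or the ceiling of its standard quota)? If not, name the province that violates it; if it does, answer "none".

Teal

Standard quotas: Teal 21.531, Violet 3.322, Silver 0.609, Red 2.374, Amber 1.048, Green 2.115.
Jefferson allocation: Teal 23, Violet 3, Silver 0, Red 2, Amber 1, Green 2.
Teal has quota 21.531 (lower 21, upper 22) but receives 23 — outside the quota interval.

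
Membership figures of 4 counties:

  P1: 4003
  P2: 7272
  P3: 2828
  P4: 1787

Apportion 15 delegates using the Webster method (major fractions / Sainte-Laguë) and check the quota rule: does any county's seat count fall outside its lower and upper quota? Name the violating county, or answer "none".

none

Standard quotas: P1 3.779, P2 6.865, P3 2.670, P4 1.687.
Webster allocation: P1 4, P2 6, P3 3, P4 2.
Every allocation lies between the lower and upper quota.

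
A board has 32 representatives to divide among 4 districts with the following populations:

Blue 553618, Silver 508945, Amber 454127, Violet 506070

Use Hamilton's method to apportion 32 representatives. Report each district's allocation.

Blue: 9, Silver: 8, Amber: 7, Violet: 8

Total 2022760; standard divisor 2022760/32 ≈ 63211.25.
Standard quotas: Blue 8.7582, Silver 8.0515, Amber 7.1843, Violet 8.0060.
Lower quotas: Blue 8, Silver 8, Amber 7, Violet 8 (sum 31, leaving 1 seat).
Remainders in descending order: Blue 0.7582, Amber 0.1843, Silver 0.0515, Violet 0.0060.
The surplus seat goes to Blue.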